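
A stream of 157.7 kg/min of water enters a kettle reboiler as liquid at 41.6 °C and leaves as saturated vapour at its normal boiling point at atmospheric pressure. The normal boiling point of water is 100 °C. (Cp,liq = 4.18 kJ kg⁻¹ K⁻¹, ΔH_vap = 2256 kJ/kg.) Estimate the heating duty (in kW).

Q = 6570 kW

liquid 41.6→100 °C: 244.11 kJ/kg
vaporisation at 100 °C: 2256 kJ/kg
Δh = 244.11 + 2256 = 2500.1 kJ/kg
Q = ṁ·Δh = 157.7 kg/min × 2500.1 kJ/kg = 394270 kJ/min
|Q| = 6571.1 kW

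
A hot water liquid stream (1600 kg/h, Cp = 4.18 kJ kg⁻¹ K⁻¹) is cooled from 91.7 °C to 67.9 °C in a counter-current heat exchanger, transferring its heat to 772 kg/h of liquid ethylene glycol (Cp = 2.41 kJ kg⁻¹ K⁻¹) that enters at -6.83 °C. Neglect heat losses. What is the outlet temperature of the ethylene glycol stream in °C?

T_c,out = 78.7 °C

Heat released by hot stream: Q = 1600 × 4.18 × (91.7 − 67.9) = 159170 kJ/h
Energy balance on cold side (adiabatic exchanger): Q = ṁ_c·Cp_c·(T_c,out − T_c,in)
T_c,out = -6.83 + 159170/(772 × 2.41) = 78.724 °C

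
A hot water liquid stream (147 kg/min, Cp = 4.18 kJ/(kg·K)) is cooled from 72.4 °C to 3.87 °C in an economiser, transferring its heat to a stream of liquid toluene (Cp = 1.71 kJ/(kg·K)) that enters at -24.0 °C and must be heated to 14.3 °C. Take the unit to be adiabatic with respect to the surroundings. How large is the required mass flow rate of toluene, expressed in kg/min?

ṁ_c = 643 kg/min

Heat released by hot stream: Q = 147 × 4.18 × (72.4 − 3.87) = 42109 kJ/min
Energy balance on cold side (adiabatic exchanger): Q = ṁ_c·Cp_c·(T_c,out − T_c,in)
ṁ_c = 42109 / [1.71 × (14.3 − -24.0)] = 642.95 kg/min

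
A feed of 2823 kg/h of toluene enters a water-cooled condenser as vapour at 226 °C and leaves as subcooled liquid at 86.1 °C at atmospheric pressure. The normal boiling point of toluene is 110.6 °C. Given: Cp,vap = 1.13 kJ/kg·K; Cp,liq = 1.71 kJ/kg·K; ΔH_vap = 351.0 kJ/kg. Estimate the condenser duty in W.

Q_c = 410000 W

vapour 226→110.6 °C: -130.4 kJ/kg
condensation at 110.6 °C: -351 kJ/kg
liquid 110.6→86.1 °C: -41.895 kJ/kg
Δh = -130.4 + -351 + -41.895 = -523.3 kJ/kg
Q = ṁ·Δh = 2823 kg/h × -523.3 kJ/kg = -1.4773e+06 kJ/h
|Q| = 410.35 kW = 410350 W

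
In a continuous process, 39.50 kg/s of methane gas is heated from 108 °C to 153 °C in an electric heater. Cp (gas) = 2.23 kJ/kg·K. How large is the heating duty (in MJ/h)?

Q = ṁ·Cp·ΔT = 39.50 × 2.23 × (153 − 108) = 3963.8 kJ/s
Heating duty = 14270 MJ/h

Q = 14300 MJ/h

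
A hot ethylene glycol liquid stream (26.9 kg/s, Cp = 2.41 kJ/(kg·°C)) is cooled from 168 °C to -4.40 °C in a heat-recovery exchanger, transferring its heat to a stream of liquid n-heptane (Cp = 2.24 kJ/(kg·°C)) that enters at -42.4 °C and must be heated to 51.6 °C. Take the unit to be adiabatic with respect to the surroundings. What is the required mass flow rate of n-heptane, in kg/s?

Heat released by hot stream: Q = 26.9 × 2.41 × (168 − -4.40) = 11177 kJ/s
Energy balance on cold side (adiabatic exchanger): Q = ṁ_c·Cp_c·(T_c,out − T_c,in)
ṁ_c = 11177 / [2.24 × (51.6 − -42.4)] = 53.08 kg/s

ṁ_c = 53.1 kg/s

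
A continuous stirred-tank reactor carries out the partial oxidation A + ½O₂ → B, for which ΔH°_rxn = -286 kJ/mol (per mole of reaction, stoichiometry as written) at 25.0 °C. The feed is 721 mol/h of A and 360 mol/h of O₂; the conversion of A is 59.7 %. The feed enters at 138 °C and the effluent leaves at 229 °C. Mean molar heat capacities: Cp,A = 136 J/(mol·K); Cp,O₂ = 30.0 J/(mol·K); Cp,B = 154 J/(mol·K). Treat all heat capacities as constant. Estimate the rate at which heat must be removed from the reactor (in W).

Q_out = 31400 W

Extent of reaction ξ = 0.597 × 721 = 430.44 mol/h
Reaction term: ξ·ΔH°_rxn = 430.44 × -286 = -123100 kJ/h
Sensible, feed 138→25 °C: -12301 kJ/h
Outlet flows (mol/h): A 290.56, O₂ 144.78, B 430.44
Sensible, products 25→229 °C: 22470 kJ/h
Q = ΔH = -112940 kJ/h = -31.371 kW
Heat removed = 31371 W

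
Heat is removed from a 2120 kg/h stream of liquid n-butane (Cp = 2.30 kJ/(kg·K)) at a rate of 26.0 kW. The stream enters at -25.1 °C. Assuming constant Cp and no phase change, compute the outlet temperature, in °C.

T_out = -44.3 °C

Q = 26.0 kW = 93600 kJ/h
ΔT = Q/(ṁ·Cp) = 93600/(2120×2.30) = 19.196 K
T_out = -25.1 − 19.196 = -44.296 °C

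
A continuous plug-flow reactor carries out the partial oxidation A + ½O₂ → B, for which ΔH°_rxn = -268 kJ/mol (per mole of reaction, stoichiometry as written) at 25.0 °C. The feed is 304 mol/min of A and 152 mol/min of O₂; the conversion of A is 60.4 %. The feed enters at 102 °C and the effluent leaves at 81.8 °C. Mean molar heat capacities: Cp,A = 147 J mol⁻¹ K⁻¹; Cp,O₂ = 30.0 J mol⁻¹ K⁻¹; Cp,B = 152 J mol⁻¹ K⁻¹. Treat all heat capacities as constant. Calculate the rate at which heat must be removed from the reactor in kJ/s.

Extent of reaction ξ = 0.604 × 304 = 183.62 mol/min
Reaction term: ξ·ΔH°_rxn = 183.62 × -268 = -49209 kJ/min
Sensible, feed 102→25 °C: -3792.1 kJ/min
Outlet flows (mol/min): A 120.38, O₂ 60.192, B 183.62
Sensible, products 25→81.8 °C: 2693 kJ/min
Q = ΔH = -50308 kJ/min = -838.47 kW
Heat removed = 838.47 kJ/s

Q_out = 838 kJ/s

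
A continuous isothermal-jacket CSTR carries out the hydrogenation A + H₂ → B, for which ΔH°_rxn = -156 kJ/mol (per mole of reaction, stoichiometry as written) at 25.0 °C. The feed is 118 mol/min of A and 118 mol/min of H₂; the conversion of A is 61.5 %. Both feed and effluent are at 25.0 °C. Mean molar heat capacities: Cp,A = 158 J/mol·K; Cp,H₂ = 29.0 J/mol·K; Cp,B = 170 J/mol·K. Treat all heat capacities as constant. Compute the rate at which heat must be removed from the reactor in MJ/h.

Extent of reaction ξ = 0.615 × 118 = 72.57 mol/min
Reaction term: ξ·ΔH°_rxn = 72.57 × -156 = -11321 kJ/min
Q = ΔH = -11321 kJ/min = -188.68 kW
Heat removed = 679.26 MJ/h

Q_out = 679 MJ/h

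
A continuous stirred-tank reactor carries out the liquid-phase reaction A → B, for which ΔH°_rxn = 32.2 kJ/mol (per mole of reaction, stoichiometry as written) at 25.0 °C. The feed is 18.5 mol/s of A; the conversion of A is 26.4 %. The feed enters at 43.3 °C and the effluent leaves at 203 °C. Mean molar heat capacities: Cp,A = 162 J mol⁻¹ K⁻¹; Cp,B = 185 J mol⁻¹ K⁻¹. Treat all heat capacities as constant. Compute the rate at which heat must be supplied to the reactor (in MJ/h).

Extent of reaction ξ = 0.264 × 18.5 = 4.884 mol/s
Reaction term: ξ·ΔH°_rxn = 4.884 × 32.2 = 157.26 kJ/s
Sensible, feed 43.3→25 °C: -54.845 kJ/s
Outlet flows (mol/s): A 13.616, B 4.884
Sensible, products 25→203 °C: 553.46 kJ/s
Q = ΔH = 655.88 kJ/s = 655.88 kW
Heat supplied = 2361.2 MJ/h

Q_in = 2360 MJ/h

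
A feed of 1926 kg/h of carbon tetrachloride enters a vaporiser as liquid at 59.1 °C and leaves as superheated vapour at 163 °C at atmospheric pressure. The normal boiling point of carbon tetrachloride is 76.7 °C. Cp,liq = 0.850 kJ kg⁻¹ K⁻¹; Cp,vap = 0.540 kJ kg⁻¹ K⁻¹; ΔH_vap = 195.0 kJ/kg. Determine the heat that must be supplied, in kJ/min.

liquid 59.1→76.7 °C: 14.96 kJ/kg
vaporisation at 76.7 °C: 195 kJ/kg
vapour 76.7→163 °C: 46.602 kJ/kg
Δh = 14.96 + 195 + 46.602 = 256.56 kJ/kg
Q = ṁ·Δh = 1926 kg/h × 256.56 kJ/kg = 494140 kJ/h
|Q| = 137.26 kW = 8235.6 kJ/min

Q = 8240 kJ/min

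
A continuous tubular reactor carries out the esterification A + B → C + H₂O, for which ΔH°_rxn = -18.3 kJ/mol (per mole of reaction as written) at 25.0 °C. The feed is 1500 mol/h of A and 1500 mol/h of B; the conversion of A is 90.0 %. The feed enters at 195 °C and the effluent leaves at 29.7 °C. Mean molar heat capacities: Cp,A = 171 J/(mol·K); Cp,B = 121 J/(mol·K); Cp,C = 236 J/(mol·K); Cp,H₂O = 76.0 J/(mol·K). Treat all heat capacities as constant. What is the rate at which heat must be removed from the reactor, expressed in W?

Q_out = 26900 W

Extent of reaction ξ = 0.900 × 1500 = 1350 mol/h
Reaction term: ξ·ΔH°_rxn = 1350 × -18.3 = -24705 kJ/h
Sensible, feed 195→25 °C: -74460 kJ/h
Outlet flows (mol/h): A 150, B 150, C 1350, H₂O 1350
Sensible, products 25→29.7 °C: 2185.5 kJ/h
Q = ΔH = -96980 kJ/h = -26.939 kW
Heat removed = 26939 W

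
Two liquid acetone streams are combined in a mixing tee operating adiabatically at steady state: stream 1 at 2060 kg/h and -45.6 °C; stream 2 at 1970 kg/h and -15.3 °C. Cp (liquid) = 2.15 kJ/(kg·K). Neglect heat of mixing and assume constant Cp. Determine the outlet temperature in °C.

No heat crosses the boundary, so H_out = H_in.
T_out = Σ ṁᵢCp,ᵢTᵢ / Σ ṁᵢCp,ᵢ
      = -266770 / 8664.5 = -30.788 °C

T_out = -30.8 °C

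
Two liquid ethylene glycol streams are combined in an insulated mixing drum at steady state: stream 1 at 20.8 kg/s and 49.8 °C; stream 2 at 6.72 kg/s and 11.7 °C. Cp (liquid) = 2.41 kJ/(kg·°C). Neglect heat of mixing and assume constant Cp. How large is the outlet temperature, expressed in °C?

T_out = 40.5 °C

No heat crosses the boundary, so H_out = H_in.
T_out = Σ ṁᵢCp,ᵢTᵢ / Σ ṁᵢCp,ᵢ
      = 2685.9 / 66.323 = 40.497 °C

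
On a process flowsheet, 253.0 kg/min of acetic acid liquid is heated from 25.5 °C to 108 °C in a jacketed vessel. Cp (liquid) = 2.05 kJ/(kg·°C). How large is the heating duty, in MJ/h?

Q = ṁ·Cp·ΔT = 253.0 × 2.05 × (108 − 25.5) = 42789 kJ/min
Converting: 42789 / 60 s = 713.14 kW
Heating duty = 2567.3 MJ/h

Q = 2570 MJ/h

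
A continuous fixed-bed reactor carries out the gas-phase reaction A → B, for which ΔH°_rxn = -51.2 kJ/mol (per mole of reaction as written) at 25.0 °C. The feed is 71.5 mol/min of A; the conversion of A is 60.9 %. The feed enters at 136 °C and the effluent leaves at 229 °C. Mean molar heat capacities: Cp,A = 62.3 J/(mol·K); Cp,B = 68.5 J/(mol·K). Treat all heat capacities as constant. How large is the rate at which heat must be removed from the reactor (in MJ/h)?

Q_out = 106 MJ/h

Extent of reaction ξ = 0.609 × 71.5 = 43.544 mol/min
Reaction term: ξ·ΔH°_rxn = 43.544 × -51.2 = -2229.4 kJ/min
Sensible, feed 136→25 °C: -494.44 kJ/min
Outlet flows (mol/min): A 27.956, B 43.544
Sensible, products 25→229 °C: 963.78 kJ/min
Q = ΔH = -1760.1 kJ/min = -29.335 kW
Heat removed = 105.61 MJ/h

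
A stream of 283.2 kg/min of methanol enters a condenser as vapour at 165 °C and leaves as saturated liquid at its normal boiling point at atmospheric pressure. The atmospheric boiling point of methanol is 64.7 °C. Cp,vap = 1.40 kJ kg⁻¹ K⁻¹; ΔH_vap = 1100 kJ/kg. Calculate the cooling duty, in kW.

Q_c = 5850 kW

vapour 165→64.7 °C: -140.42 kJ/kg
condensation at 64.7 °C: -1100 kJ/kg
Δh = -140.42 + -1100 = -1240.4 kJ/kg
Q = ṁ·Δh = 283.2 kg/min × -1240.4 kJ/kg = -351290 kJ/min
|Q| = 5854.8 kW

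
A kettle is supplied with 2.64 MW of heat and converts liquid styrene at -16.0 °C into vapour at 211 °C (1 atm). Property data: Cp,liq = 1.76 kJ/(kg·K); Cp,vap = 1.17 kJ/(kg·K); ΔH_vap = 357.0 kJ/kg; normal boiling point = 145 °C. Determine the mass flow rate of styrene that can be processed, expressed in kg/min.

ṁ = 221 kg/min

Δh = 1.76×(145−-16.0) + 357.0 + 1.17×(211−145) = 717.58 kJ/kg
Q = 2.64 MW = 2640 kJ/s = 158400 kJ/min
ṁ = Q/Δh = 158400 / 717.58 = 220.74 kg/min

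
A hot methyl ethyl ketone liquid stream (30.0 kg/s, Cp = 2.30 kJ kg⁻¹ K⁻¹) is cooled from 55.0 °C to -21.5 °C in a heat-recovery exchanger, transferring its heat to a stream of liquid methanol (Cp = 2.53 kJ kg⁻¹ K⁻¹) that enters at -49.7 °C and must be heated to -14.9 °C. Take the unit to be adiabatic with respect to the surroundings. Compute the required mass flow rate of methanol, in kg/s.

Heat released by hot stream: Q = 30.0 × 2.30 × (55.0 − -21.5) = 5278.5 kJ/s
Energy balance on cold side (adiabatic exchanger): Q = ṁ_c·Cp_c·(T_c,out − T_c,in)
ṁ_c = 5278.5 / [2.53 × (-14.9 − -49.7)] = 59.953 kg/s

ṁ_c = 60.0 kg/s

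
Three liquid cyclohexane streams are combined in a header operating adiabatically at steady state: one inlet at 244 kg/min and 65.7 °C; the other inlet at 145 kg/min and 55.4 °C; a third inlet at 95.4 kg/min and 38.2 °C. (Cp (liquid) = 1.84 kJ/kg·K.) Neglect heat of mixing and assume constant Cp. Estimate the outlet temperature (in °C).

No heat crosses the boundary, so H_out = H_in.
Σ ṁᵢCp,ᵢTᵢ = 244×1.84×65.7 + 145×1.84×55.4 + 95.4×1.84×38.2 = 50983
Σ ṁᵢCp,ᵢ = 244×1.84 + 145×1.84 + 95.4×1.84 = 891.3
T_out = 50983 / 891.3 = 57.201 °C

T_out = 57.2 °C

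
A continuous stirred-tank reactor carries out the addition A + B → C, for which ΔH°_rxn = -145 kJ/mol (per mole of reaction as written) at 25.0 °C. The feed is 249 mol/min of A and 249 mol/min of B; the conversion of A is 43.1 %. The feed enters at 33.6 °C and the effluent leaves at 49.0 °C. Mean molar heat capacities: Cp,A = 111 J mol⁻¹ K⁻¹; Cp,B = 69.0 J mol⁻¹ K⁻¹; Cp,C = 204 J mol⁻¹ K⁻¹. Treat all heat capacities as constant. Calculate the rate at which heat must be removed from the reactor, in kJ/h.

Q_out = 889000 kJ/h

Extent of reaction ξ = 0.431 × 249 = 107.32 mol/min
Reaction term: ξ·ΔH°_rxn = 107.32 × -145 = -15561 kJ/min
Sensible, feed 33.6→25 °C: -385.45 kJ/min
Outlet flows (mol/min): A 141.68, B 141.68, C 107.32
Sensible, products 25→49.0 °C: 1137.5 kJ/min
Q = ΔH = -14809 kJ/min = -246.82 kW
Heat removed = 888550 kJ/h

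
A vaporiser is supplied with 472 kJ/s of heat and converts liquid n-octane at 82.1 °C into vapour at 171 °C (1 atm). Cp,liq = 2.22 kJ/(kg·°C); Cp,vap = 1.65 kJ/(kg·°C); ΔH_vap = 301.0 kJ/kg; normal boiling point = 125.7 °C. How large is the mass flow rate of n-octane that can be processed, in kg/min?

Δh = 2.22×(125.7−82.1) + 301.0 + 1.65×(171−125.7) = 472.54 kJ/kg
Q = 472 kJ/s = 472 kJ/s = 28320 kJ/min
ṁ = Q/Δh = 28320 / 472.54 = 59.932 kg/min

ṁ = 59.9 kg/min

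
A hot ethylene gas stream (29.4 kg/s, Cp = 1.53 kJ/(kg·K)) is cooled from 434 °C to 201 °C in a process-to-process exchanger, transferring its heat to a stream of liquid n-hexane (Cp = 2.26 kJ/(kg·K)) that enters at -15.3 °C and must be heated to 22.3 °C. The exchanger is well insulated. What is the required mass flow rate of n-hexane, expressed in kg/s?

Heat released by hot stream: Q = 29.4 × 1.53 × (434 − 201) = 10481 kJ/s
Energy balance on cold side (adiabatic exchanger): Q = ṁ_c·Cp_c·(T_c,out − T_c,in)
ṁ_c = 10481 / [2.26 × (22.3 − -15.3)] = 123.34 kg/s

ṁ_c = 123 kg/s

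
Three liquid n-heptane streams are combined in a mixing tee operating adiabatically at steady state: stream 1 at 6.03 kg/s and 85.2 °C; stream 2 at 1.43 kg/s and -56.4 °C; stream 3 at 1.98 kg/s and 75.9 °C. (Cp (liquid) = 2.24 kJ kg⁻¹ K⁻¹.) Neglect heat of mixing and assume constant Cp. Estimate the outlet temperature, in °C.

Energy balance with Q = 0: Σ ṁᵢCp,ᵢ(T_out − Tᵢ) = 0
Σ ṁᵢCp,ᵢTᵢ = 6.03×2.24×85.2 + 1.43×2.24×-56.4 + 1.98×2.24×75.9 = 1306.8
Σ ṁᵢCp,ᵢ = 6.03×2.24 + 1.43×2.24 + 1.98×2.24 = 21.146
T_out = 1306.8 / 21.146 = 61.799 °C

T_out = 61.8 °C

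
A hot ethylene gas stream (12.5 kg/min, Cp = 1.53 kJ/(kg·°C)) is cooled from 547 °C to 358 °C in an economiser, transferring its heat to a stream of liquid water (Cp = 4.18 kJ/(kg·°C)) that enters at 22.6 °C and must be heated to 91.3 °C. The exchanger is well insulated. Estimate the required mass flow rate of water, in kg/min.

Heat released by hot stream: Q = 12.5 × 1.53 × (547 − 358) = 3614.6 kJ/min
Energy balance on cold side (adiabatic exchanger): Q = ṁ_c·Cp_c·(T_c,out − T_c,in)
ṁ_c = 3614.6 / [4.18 × (91.3 − 22.6)] = 12.587 kg/min

ṁ_c = 12.6 kg/min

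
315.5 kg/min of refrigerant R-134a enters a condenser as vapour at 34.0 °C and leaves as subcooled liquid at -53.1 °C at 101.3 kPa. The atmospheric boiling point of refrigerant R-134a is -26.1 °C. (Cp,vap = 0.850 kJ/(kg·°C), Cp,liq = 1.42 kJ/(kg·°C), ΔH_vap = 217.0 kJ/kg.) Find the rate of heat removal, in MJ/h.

Q_c = 5800 MJ/h

vapour 34.0→-26.1 °C: -51.085 kJ/kg
condensation at -26.1 °C: -217 kJ/kg
liquid -26.1→-53.1 °C: -38.34 kJ/kg
Δh = -51.085 + -217 + -38.34 = -306.43 kJ/kg
Q = ṁ·Δh = 315.5 kg/min × -306.43 kJ/kg = -96677 kJ/min
|Q| = 1611.3 kW = 5800.6 MJ/h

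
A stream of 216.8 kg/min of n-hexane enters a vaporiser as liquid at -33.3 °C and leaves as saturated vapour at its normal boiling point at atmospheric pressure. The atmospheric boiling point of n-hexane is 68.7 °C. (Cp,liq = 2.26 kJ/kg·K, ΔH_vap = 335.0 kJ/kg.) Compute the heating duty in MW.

liquid -33.3→68.7 °C: 230.52 kJ/kg
vaporisation at 68.7 °C: 335 kJ/kg
Δh = 230.52 + 335 = 565.52 kJ/kg
Q = ṁ·Δh = 216.8 kg/min × 565.52 kJ/kg = 122600 kJ/min
|Q| = 2043.4 kW = 2.0434 MW

Q = 2.04 MW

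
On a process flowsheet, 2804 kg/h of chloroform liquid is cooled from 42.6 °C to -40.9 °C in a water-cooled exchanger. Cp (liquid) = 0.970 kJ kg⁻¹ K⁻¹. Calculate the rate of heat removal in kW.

Q_c = 63.1 kW

Q = ṁ·Cp·ΔT = 2804 × 0.970 × (-40.9 − 42.6) = -227110 kJ/h
Converting: 227110 / 3600 s = 63.086 kW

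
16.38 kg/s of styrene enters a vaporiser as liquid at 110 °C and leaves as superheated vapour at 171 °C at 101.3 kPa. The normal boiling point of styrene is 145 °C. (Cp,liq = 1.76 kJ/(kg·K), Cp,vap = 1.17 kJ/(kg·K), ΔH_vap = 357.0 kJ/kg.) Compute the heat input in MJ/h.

liquid 110→145 °C: 61.6 kJ/kg
vaporisation at 145 °C: 357 kJ/kg
vapour 145→171 °C: 30.42 kJ/kg
Δh = 61.6 + 357 + 30.42 = 449.02 kJ/kg
Q = ṁ·Δh = 16.38 kg/s × 449.02 kJ/kg = 7354.9 kJ/s
|Q| = 7354.9 kW = 26478 MJ/h

Q = 26500 MJ/h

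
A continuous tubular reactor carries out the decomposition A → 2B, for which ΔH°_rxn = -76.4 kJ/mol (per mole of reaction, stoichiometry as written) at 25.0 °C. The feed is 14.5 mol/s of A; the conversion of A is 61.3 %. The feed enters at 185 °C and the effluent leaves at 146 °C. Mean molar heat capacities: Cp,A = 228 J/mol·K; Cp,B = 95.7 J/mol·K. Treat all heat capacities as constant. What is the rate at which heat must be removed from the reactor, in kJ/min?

Q_out = 50800 kJ/min

Extent of reaction ξ = 0.613 × 14.5 = 8.8885 mol/s
Reaction term: ξ·ΔH°_rxn = 8.8885 × -76.4 = -679.08 kJ/s
Sensible, feed 185→25 °C: -528.96 kJ/s
Outlet flows (mol/s): A 5.6115, B 17.777
Sensible, products 25→146 °C: 360.66 kJ/s
Q = ΔH = -847.38 kJ/s = -847.38 kW
Heat removed = 50843 kJ/min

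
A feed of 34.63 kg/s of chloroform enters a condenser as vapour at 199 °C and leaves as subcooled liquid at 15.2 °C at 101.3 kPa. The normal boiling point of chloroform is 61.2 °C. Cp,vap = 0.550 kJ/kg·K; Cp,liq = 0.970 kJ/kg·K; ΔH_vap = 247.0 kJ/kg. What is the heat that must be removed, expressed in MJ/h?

Q_c = 45800 MJ/h

vapour 199→61.2 °C: -75.79 kJ/kg
condensation at 61.2 °C: -247 kJ/kg
liquid 61.2→15.2 °C: -44.62 kJ/kg
Δh = -75.79 + -247 + -44.62 = -367.41 kJ/kg
Q = ṁ·Δh = 34.63 kg/s × -367.41 kJ/kg = -12723 kJ/s
|Q| = 12723 kW = 45804 MJ/h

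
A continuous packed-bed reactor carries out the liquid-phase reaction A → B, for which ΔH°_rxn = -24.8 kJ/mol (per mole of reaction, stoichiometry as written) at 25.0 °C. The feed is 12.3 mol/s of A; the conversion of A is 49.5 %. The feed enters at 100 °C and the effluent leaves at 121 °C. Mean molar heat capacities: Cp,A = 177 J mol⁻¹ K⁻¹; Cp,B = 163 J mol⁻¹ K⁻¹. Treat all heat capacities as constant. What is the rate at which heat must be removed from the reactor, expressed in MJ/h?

Q_out = 408 MJ/h

Extent of reaction ξ = 0.495 × 12.3 = 6.0885 mol/s
Reaction term: ξ·ΔH°_rxn = 6.0885 × -24.8 = -150.99 kJ/s
Sensible, feed 100→25 °C: -163.28 kJ/s
Outlet flows (mol/s): A 6.2115, B 6.0885
Sensible, products 25→121 °C: 200.82 kJ/s
Q = ΔH = -113.46 kJ/s = -113.46 kW
Heat removed = 408.45 MJ/h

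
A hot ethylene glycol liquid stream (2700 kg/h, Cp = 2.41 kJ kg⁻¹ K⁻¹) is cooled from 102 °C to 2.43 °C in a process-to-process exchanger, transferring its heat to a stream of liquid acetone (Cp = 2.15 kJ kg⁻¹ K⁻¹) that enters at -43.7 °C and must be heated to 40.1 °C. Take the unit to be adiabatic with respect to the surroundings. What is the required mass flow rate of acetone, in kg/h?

Heat released by hot stream: Q = 2700 × 2.41 × (102 − 2.43) = 647900 kJ/h
Energy balance on cold side (adiabatic exchanger): Q = ṁ_c·Cp_c·(T_c,out − T_c,in)
ṁ_c = 647900 / [2.15 × (40.1 − -43.7)] = 3596.1 kg/h

ṁ_c = 3600 kg/h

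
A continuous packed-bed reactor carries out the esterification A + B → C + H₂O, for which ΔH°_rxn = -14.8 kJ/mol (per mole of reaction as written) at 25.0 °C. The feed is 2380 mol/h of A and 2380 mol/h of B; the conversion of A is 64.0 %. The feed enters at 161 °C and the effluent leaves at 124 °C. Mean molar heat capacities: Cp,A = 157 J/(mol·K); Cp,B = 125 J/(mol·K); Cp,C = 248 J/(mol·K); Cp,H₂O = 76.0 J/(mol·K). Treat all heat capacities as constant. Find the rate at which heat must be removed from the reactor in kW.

Extent of reaction ξ = 0.640 × 2380 = 1523.2 mol/h
Reaction term: ξ·ΔH°_rxn = 1523.2 × -14.8 = -22543 kJ/h
Sensible, feed 161→25 °C: -91278 kJ/h
Outlet flows (mol/h): A 856.8, B 856.8, C 1523.2, H₂O 1523.2
Sensible, products 25→124 °C: 72778 kJ/h
Q = ΔH = -41043 kJ/h = -11.401 kW
Heat removed = 11.401 kW

Q_out = 11.4 kW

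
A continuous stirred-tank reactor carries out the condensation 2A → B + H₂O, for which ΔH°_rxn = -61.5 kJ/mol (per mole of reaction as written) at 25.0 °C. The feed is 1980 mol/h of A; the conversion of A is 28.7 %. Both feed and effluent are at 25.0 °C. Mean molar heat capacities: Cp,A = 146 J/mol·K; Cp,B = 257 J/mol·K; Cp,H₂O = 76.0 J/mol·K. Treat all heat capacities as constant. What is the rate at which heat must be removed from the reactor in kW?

Q_out = 4.85 kW

Extent of reaction ξ = 0.287 × 1980 / 2 = 284.13 mol/h
Reaction term: ξ·ΔH°_rxn = 284.13 × -61.5 = -17474 kJ/h
Q = ΔH = -17474 kJ/h = -4.8539 kW
Heat removed = 4.8539 kW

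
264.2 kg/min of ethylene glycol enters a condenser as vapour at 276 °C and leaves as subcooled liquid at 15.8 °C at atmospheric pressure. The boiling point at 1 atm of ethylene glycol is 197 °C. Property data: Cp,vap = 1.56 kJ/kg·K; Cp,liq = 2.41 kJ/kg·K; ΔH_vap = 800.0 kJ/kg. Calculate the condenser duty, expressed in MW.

vapour 276→197 °C: -123.24 kJ/kg
condensation at 197 °C: -800 kJ/kg
liquid 197→15.8 °C: -436.69 kJ/kg
Δh = -123.24 + -800 + -436.69 = -1359.9 kJ/kg
Q = ṁ·Δh = 264.2 kg/min × -1359.9 kJ/kg = -359290 kJ/min
|Q| = 5988.2 kW = 5.9882 MW

Q_c = 5.99 MW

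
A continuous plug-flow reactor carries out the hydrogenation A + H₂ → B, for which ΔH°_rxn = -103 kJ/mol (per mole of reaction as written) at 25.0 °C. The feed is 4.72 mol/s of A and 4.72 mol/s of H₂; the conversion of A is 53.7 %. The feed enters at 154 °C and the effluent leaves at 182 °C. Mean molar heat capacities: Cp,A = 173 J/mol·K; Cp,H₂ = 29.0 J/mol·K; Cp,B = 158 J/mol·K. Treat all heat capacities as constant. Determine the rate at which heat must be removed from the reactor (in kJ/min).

Q_out = 15100 kJ/min

Extent of reaction ξ = 0.537 × 4.72 = 2.5346 mol/s
Reaction term: ξ·ΔH°_rxn = 2.5346 × -103 = -261.07 kJ/s
Sensible, feed 154→25 °C: -122.99 kJ/s
Outlet flows (mol/s): A 2.1854, H₂ 2.1854, B 2.5346
Sensible, products 25→182 °C: 132.18 kJ/s
Q = ΔH = -251.88 kJ/s = -251.88 kW
Heat removed = 15113 kJ/min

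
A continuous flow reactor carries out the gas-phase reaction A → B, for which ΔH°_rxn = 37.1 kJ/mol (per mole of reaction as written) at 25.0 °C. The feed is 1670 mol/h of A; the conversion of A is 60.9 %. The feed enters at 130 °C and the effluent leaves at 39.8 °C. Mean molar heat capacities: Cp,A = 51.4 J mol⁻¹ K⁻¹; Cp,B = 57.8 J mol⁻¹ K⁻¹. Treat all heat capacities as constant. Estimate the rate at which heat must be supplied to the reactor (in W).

Q_in = 8360 W

Extent of reaction ξ = 0.609 × 1670 = 1017 mol/h
Reaction term: ξ·ΔH°_rxn = 1017 × 37.1 = 37732 kJ/h
Sensible, feed 130→25 °C: -9013 kJ/h
Outlet flows (mol/h): A 652.97, B 1017
Sensible, products 25→39.8 °C: 1366.7 kJ/h
Q = ΔH = 30086 kJ/h = 8.3571 kW
Heat supplied = 8357.1 W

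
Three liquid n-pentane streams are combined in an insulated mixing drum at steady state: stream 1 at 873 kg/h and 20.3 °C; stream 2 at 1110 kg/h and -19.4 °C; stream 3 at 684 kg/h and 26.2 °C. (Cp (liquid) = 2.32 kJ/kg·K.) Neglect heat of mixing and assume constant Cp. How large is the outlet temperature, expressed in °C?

T_out = 5.29 °C

Energy balance with Q = 0: Σ ṁᵢCp,ᵢ(T_out − Tᵢ) = 0
T_out = Σ ṁᵢCp,ᵢTᵢ / Σ ṁᵢCp,ᵢ
      = 32732 / 6187.4 = 5.2901 °C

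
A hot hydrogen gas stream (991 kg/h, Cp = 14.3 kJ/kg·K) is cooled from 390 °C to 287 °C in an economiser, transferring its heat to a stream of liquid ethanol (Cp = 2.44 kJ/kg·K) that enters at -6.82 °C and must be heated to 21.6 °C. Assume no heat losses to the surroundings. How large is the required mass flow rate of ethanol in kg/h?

Heat released by hot stream: Q = 991 × 14.3 × (390 − 287) = 1.4596e+06 kJ/h
Energy balance on cold side (adiabatic exchanger): Q = ṁ_c·Cp_c·(T_c,out − T_c,in)
ṁ_c = 1.4596e+06 / [2.44 × (21.6 − -6.82)] = 21049 kg/h

ṁ_c = 21000 kg/h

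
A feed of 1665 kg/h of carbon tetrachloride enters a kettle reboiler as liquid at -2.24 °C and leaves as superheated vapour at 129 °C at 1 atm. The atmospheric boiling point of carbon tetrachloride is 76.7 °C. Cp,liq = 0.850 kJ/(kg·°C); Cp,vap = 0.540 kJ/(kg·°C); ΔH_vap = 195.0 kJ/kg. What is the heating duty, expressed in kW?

liquid -2.24→76.7 °C: 67.099 kJ/kg
vaporisation at 76.7 °C: 195 kJ/kg
vapour 76.7→129 °C: 28.242 kJ/kg
Δh = 67.099 + 195 + 28.242 = 290.34 kJ/kg
Q = ṁ·Δh = 1665 kg/h × 290.34 kJ/kg = 483420 kJ/h
|Q| = 134.28 kW

Q = 134 kW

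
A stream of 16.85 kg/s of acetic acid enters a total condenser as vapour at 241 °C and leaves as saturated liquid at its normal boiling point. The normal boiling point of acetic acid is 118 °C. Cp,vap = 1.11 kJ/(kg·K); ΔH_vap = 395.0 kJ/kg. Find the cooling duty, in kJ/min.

Q_c = 537000 kJ/min

vapour 241→118 °C: -136.53 kJ/kg
condensation at 118 °C: -395 kJ/kg
Δh = -136.53 + -395 = -531.53 kJ/kg
Q = ṁ·Δh = 16.85 kg/s × -531.53 kJ/kg = -8956.3 kJ/s
|Q| = 8956.3 kW = 537380 kJ/min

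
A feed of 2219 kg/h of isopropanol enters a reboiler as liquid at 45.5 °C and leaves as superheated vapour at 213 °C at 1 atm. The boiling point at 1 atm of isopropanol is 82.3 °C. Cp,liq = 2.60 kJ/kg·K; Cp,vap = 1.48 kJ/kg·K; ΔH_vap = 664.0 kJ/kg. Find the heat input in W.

liquid 45.5→82.3 °C: 95.68 kJ/kg
vaporisation at 82.3 °C: 664 kJ/kg
vapour 82.3→213 °C: 193.44 kJ/kg
Δh = 95.68 + 664 + 193.44 = 953.12 kJ/kg
Q = ṁ·Δh = 2219 kg/h × 953.12 kJ/kg = 2.115e+06 kJ/h
|Q| = 587.49 kW = 587490 W

Q = 587000 W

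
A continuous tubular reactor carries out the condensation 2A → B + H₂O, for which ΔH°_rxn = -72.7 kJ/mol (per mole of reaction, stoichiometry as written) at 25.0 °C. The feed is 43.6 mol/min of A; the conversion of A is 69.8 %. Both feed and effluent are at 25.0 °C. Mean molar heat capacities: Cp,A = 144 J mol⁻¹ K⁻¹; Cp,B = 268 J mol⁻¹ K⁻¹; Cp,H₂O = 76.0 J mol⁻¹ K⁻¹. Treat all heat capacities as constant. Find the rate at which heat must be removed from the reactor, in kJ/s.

Q_out = 18.4 kJ/s

Extent of reaction ξ = 0.698 × 43.6 / 2 = 15.216 mol/min
Reaction term: ξ·ΔH°_rxn = 15.216 × -72.7 = -1106.2 kJ/min
Q = ΔH = -1106.2 kJ/min = -18.437 kW
Heat removed = 18.437 kJ/s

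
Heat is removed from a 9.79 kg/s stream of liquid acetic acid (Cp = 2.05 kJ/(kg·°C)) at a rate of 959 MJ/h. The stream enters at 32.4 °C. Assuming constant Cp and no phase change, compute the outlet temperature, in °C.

T_out = 19.1 °C

Q = 959 MJ/h = 266.39 kJ/s
ΔT = Q/(ṁ·Cp) = 266.39/(9.79×2.05) = 13.273 K
T_out = 32.4 − 13.273 = 19.127 °C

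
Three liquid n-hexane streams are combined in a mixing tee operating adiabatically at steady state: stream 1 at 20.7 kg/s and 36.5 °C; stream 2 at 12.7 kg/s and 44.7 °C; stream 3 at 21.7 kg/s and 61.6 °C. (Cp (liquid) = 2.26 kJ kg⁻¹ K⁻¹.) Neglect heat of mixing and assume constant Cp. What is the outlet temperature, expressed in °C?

T_out = 48.3 °C

Adiabatic, steady state ⇒ Σ ṁᵢCp,ᵢ(T_out − Tᵢ) = 0
T_out = Σ ṁᵢCp,ᵢTᵢ / Σ ṁᵢCp,ᵢ
      = 6011.5 / 124.53 = 48.275 °C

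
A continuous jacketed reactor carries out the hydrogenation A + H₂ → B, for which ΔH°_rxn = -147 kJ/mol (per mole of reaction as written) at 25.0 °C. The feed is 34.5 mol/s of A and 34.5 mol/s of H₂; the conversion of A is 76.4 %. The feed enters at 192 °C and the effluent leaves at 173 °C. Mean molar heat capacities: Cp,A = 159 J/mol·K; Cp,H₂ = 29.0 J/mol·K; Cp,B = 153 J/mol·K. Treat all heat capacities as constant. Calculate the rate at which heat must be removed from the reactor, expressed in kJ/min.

Q_out = 248000 kJ/min

Extent of reaction ξ = 0.764 × 34.5 = 26.358 mol/s
Reaction term: ξ·ΔH°_rxn = 26.358 × -147 = -3874.6 kJ/s
Sensible, feed 192→25 °C: -1083.2 kJ/s
Outlet flows (mol/s): A 8.142, H₂ 8.142, B 26.358
Sensible, products 25→173 °C: 823.39 kJ/s
Q = ΔH = -4134.4 kJ/s = -4134.4 kW
Heat removed = 248060 kJ/min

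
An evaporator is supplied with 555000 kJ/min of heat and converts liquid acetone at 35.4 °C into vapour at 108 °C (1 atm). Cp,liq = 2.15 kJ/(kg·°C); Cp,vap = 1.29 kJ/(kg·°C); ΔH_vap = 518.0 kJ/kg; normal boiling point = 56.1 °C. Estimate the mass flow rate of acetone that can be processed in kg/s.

Δh = 2.15×(56.1−35.4) + 518.0 + 1.29×(108−56.1) = 629.46 kJ/kg
Q = 555000 kJ/min = 9250 kJ/s = 9250 kJ/s
ṁ = Q/Δh = 9250 / 629.46 = 14.695 kg/s

ṁ = 14.7 kg/s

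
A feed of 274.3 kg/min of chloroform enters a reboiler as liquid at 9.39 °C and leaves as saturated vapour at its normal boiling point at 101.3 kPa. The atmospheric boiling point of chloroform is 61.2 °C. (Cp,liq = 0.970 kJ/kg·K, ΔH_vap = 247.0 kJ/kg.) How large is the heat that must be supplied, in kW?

Q = 1360 kW

liquid 9.39→61.2 °C: 50.256 kJ/kg
vaporisation at 61.2 °C: 247 kJ/kg
Δh = 50.256 + 247 = 297.26 kJ/kg
Q = ṁ·Δh = 274.3 kg/min × 297.26 kJ/kg = 81537 kJ/min
|Q| = 1359 kW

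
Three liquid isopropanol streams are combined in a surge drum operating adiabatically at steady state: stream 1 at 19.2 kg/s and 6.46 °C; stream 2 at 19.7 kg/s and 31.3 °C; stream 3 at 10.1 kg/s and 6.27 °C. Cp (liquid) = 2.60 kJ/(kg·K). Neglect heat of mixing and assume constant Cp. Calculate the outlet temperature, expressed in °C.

T_out = 16.4 °C

No heat crosses the boundary, so H_out = H_in.
Σ ṁᵢCp,ᵢTᵢ = 19.2×2.60×6.46 + 19.7×2.60×31.3 + 10.1×2.60×6.27 = 2090.3
Σ ṁᵢCp,ᵢ = 19.2×2.60 + 19.7×2.60 + 10.1×2.60 = 127.4
T_out = 2090.3 / 127.4 = 16.408 °C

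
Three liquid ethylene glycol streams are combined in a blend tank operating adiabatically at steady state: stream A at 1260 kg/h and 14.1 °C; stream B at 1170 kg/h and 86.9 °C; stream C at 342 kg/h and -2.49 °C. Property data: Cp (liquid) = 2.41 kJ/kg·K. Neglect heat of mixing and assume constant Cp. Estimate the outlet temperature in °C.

T_out = 42.8 °C

Energy balance with Q = 0: Σ ṁᵢCp,ᵢ(T_out − Tᵢ) = 0
T_out = Σ ṁᵢCp,ᵢTᵢ / Σ ṁᵢCp,ᵢ
      = 285800 / 6680.5 = 42.78 °C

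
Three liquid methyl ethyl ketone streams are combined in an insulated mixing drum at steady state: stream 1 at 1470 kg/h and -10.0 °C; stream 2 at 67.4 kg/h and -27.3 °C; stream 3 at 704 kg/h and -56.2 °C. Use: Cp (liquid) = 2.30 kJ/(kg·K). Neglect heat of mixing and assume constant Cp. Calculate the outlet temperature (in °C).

Energy balance with Q = 0: Σ ṁᵢCp,ᵢ(T_out − Tᵢ) = 0
T_out = Σ ṁᵢCp,ᵢTᵢ / Σ ṁᵢCp,ᵢ
      = -129040 / 5155.2 = -25.031 °C

T_out = -25.0 °C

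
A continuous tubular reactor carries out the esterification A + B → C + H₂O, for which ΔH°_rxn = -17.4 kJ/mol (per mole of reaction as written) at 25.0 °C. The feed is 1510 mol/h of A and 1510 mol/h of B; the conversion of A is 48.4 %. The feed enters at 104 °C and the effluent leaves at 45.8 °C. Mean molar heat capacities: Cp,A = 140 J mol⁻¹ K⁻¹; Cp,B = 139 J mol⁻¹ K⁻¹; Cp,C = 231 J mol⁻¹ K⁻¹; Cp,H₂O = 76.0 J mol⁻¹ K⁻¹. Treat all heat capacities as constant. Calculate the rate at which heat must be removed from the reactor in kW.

Q_out = 10.2 kW

Extent of reaction ξ = 0.484 × 1510 = 730.84 mol/h
Reaction term: ξ·ΔH°_rxn = 730.84 × -17.4 = -12717 kJ/h
Sensible, feed 104→25 °C: -33282 kJ/h
Outlet flows (mol/h): A 779.16, B 779.16, C 730.84, H₂O 730.84
Sensible, products 25→45.8 °C: 9188.5 kJ/h
Q = ΔH = -36810 kJ/h = -10.225 kW
Heat removed = 10.225 kW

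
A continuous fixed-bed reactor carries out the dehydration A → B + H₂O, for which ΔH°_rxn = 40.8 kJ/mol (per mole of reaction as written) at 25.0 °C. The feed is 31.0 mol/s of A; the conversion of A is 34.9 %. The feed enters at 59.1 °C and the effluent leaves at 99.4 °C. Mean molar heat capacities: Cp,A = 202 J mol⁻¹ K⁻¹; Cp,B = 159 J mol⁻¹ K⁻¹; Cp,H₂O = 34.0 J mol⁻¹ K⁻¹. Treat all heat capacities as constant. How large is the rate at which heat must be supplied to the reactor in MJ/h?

Q_in = 2470 MJ/h

Extent of reaction ξ = 0.349 × 31.0 = 10.819 mol/s
Reaction term: ξ·ΔH°_rxn = 10.819 × 40.8 = 441.42 kJ/s
Sensible, feed 59.1→25 °C: -213.53 kJ/s
Outlet flows (mol/s): A 20.181, B 10.819, H₂O 10.819
Sensible, products 25→99.4 °C: 458.65 kJ/s
Q = ΔH = 686.53 kJ/s = 686.53 kW
Heat supplied = 2471.5 MJ/h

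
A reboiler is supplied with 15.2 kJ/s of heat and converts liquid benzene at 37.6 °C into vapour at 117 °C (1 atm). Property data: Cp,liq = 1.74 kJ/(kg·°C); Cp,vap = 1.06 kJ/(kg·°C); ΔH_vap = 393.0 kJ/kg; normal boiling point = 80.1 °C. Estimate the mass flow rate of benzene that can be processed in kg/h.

Δh = 1.74×(80.1−37.6) + 393.0 + 1.06×(117−80.1) = 506.06 kJ/kg
Q = 15.2 kJ/s = 15.2 kJ/s = 54720 kJ/h
ṁ = Q/Δh = 54720 / 506.06 = 108.13 kg/h

ṁ = 108 kg/h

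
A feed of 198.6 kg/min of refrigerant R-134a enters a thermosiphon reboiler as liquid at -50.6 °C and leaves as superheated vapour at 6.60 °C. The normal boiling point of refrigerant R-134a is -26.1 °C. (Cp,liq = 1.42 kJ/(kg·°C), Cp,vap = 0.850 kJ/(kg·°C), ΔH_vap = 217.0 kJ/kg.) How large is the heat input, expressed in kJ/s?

Q = 925 kJ/s

liquid -50.6→-26.1 °C: 34.79 kJ/kg
vaporisation at -26.1 °C: 217 kJ/kg
vapour -26.1→6.60 °C: 27.795 kJ/kg
Δh = 34.79 + 217 + 27.795 = 279.58 kJ/kg
Q = ṁ·Δh = 198.6 kg/min × 279.58 kJ/kg = 55526 kJ/min
|Q| = 925.43 kW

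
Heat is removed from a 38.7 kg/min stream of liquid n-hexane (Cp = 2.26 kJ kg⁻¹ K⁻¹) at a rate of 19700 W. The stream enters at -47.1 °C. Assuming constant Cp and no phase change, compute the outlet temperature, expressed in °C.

T_out = -60.6 °C

Q = 19700 W = 1182 kJ/min
ΔT = Q/(ṁ·Cp) = 1182/(38.7×2.26) = 13.514 K
T_out = -47.1 − 13.514 = -60.614 °C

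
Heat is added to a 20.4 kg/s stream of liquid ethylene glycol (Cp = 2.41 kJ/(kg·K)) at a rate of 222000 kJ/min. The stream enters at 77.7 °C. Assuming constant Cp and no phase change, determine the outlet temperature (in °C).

T_out = 153 °C

Q = 222000 kJ/min = 3700 kJ/s
ΔT = Q/(ṁ·Cp) = 3700/(20.4×2.41) = 75.258 K
T_out = 77.7 + 75.258 = 152.96 °C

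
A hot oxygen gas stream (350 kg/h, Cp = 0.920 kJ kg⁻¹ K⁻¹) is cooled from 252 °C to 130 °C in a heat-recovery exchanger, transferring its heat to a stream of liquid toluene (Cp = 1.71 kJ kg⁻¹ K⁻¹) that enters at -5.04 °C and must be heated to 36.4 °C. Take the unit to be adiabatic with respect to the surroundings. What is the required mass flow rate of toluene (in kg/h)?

ṁ_c = 554 kg/h

Heat released by hot stream: Q = 350 × 0.920 × (252 − 130) = 39284 kJ/h
Energy balance on cold side (adiabatic exchanger): Q = ṁ_c·Cp_c·(T_c,out − T_c,in)
ṁ_c = 39284 / [1.71 × (36.4 − -5.04)] = 554.37 kg/h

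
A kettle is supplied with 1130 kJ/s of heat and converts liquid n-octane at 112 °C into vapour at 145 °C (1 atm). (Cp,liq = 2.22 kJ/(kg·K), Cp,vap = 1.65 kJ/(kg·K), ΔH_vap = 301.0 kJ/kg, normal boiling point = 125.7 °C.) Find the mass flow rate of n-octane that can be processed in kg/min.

ṁ = 187 kg/min

Δh = 2.22×(125.7−112) + 301.0 + 1.65×(145−125.7) = 363.26 kJ/kg
Q = 1130 kJ/s = 1130 kJ/s = 67800 kJ/min
ṁ = Q/Δh = 67800 / 363.26 = 186.64 kg/min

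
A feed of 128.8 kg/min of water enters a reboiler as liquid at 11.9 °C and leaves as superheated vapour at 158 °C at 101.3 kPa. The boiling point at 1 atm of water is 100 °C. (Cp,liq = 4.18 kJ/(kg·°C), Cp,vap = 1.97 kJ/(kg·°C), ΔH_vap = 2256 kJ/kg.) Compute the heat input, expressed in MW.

Q = 5.88 MW

liquid 11.9→100 °C: 368.26 kJ/kg
vaporisation at 100 °C: 2256 kJ/kg
vapour 100→158 °C: 114.26 kJ/kg
Δh = 368.26 + 2256 + 114.26 = 2738.5 kJ/kg
Q = ṁ·Δh = 128.8 kg/min × 2738.5 kJ/kg = 352720 kJ/min
|Q| = 5878.7 kW = 5.8787 MW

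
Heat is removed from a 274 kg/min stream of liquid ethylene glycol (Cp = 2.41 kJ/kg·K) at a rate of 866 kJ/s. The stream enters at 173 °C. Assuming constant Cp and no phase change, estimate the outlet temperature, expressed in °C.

Q = 866 kJ/s = 51960 kJ/min
ΔT = Q/(ṁ·Cp) = 51960/(274×2.41) = 78.687 K
T_out = 173 − 78.687 = 94.313 °C

T_out = 94.3 °C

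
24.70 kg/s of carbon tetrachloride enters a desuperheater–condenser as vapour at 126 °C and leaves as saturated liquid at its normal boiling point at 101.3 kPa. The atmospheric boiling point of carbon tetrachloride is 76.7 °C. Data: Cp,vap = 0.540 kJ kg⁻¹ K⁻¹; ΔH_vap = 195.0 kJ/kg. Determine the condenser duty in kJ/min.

Q_c = 328000 kJ/min

vapour 126→76.7 °C: -26.622 kJ/kg
condensation at 76.7 °C: -195 kJ/kg
Δh = -26.622 + -195 = -221.62 kJ/kg
Q = ṁ·Δh = 24.70 kg/s × -221.62 kJ/kg = -5474.1 kJ/s
|Q| = 5474.1 kW = 328440 kJ/min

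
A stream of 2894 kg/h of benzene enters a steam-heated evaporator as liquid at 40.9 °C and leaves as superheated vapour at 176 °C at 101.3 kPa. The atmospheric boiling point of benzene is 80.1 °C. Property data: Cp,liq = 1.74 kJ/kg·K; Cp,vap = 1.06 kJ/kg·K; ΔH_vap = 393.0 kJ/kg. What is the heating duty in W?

Q = 452000 W

liquid 40.9→80.1 °C: 68.208 kJ/kg
vaporisation at 80.1 °C: 393 kJ/kg
vapour 80.1→176 °C: 101.65 kJ/kg
Δh = 68.208 + 393 + 101.65 = 562.86 kJ/kg
Q = ṁ·Δh = 2894 kg/h × 562.86 kJ/kg = 1.6289e+06 kJ/h
|Q| = 452.48 kW = 452480 W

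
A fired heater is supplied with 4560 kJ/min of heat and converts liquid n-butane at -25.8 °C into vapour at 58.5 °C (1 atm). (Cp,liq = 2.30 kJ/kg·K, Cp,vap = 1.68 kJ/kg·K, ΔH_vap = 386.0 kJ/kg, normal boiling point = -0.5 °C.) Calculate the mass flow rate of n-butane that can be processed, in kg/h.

ṁ = 504 kg/h

Δh = 2.30×(-0.5−-25.8) + 386.0 + 1.68×(58.5−-0.5) = 543.31 kJ/kg
Q = 4560 kJ/min = 76 kJ/s = 273600 kJ/h
ṁ = Q/Δh = 273600 / 543.31 = 503.58 kg/h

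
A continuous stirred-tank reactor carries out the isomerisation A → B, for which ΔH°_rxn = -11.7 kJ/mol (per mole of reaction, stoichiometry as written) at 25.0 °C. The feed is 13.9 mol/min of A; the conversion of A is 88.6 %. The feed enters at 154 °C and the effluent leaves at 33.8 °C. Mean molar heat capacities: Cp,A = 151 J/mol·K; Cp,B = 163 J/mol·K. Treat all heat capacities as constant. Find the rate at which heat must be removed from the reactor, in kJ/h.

Extent of reaction ξ = 0.886 × 13.9 = 12.315 mol/min
Reaction term: ξ·ΔH°_rxn = 12.315 × -11.7 = -144.09 kJ/min
Sensible, feed 154→25 °C: -270.76 kJ/min
Outlet flows (mol/min): A 1.5846, B 12.315
Sensible, products 25→33.8 °C: 19.771 kJ/min
Q = ΔH = -395.08 kJ/min = -6.5846 kW
Heat removed = 23705 kJ/h

Q_out = 23700 kJ/h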